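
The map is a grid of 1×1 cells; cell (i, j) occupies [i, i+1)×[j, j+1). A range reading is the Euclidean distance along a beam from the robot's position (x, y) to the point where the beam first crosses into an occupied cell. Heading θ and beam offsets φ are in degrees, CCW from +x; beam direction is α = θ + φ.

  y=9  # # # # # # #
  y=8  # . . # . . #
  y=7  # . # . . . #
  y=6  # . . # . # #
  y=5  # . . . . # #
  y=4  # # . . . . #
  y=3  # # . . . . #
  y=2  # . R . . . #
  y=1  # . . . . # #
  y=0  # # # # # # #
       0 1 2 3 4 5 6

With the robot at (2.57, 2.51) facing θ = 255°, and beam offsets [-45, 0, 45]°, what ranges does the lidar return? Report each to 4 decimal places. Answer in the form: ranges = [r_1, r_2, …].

beam 1: φ=-45°, α=210°
  direction (-0.8660, -0.5000); cell (2,2); t to first gridline: x 0.6582, y 1.0200 (then +1.1547 / +2.0000)
    (1,2) via x @ 0.6582
    (1,1) via y @ 1.0200
    (0,1) via x @ 1.8129  # hit
  → r_1 = 1.8129
beam 2: φ=0°, α=255°
  direction (-0.2588, -0.9659); cell (2,2); t to first gridline: x 2.2023, y 0.5280 (then +3.8637 / +1.0353)
    (2,1) via y @ 0.5280
    (2,0) via y @ 1.5633  # hit
  → r_2 = 1.5633
beam 3: φ=45°, α=300°
  direction (0.5000, -0.8660); cell (2,2); t to first gridline: x 0.8600, y 0.5889 (then +2.0000 / +1.1547)
    (2,1) via y @ 0.5889
    (3,1) via x @ 0.8600
    (3,0) via y @ 1.7436  # hit
  → r_3 = 1.7436

ranges = [1.8129, 1.5633, 1.7436]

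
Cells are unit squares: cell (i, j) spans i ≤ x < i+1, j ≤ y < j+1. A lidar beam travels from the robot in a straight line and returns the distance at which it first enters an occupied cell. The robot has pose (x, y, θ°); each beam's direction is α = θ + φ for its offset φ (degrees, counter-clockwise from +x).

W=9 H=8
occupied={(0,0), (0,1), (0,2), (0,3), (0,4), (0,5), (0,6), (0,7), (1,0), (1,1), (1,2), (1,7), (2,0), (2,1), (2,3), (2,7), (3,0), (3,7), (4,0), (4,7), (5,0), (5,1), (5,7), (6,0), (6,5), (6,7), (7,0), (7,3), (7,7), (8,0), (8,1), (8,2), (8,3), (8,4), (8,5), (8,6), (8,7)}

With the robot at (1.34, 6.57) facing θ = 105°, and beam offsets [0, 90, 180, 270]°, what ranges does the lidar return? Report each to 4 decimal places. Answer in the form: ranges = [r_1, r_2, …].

beam 1: φ=0°, α=105°
  d=(-0.2588,0.9659)  start (1,6)  tX=1.3137 tY=0.4452  stride 1/|dx|=3.8637 1/|dy|=1.0353
    cross y-line → (1,7), t=0.4452 (wall)
  → r_1 = 0.4452
beam 2: φ=90°, α=195°
  d=(-0.9659,-0.2588)  start (1,6)  tX=0.3520 tY=2.2023  stride 1/|dx|=1.0353 1/|dy|=3.8637
    cross x-line → (0,6), t=0.3520 (wall)
  → r_2 = 0.3520
beam 3: φ=180°, α=285°
  d=(0.2588,-0.9659)  start (1,6)  tX=2.5500 tY=0.5901  stride 1/|dx|=3.8637 1/|dy|=1.0353
    cross y-line → (1,5), t=0.5901
    cross y-line → (1,4), t=1.6254
    cross x-line → (2,4), t=2.5500
    cross y-line → (2,3), t=2.6607 (wall)
  → r_3 = 2.6607
beam 4: φ=270°, α=15°
  d=(0.9659,0.2588)  start (1,6)  tX=0.6833 tY=1.6614  stride 1/|dx|=1.0353 1/|dy|=3.8637
    cross x-line → (2,6), t=0.6833
    cross y-line → (2,7), t=1.6614 (wall)
  → r_4 = 1.6614

ranges = [0.4452, 0.3520, 2.6607, 1.6614]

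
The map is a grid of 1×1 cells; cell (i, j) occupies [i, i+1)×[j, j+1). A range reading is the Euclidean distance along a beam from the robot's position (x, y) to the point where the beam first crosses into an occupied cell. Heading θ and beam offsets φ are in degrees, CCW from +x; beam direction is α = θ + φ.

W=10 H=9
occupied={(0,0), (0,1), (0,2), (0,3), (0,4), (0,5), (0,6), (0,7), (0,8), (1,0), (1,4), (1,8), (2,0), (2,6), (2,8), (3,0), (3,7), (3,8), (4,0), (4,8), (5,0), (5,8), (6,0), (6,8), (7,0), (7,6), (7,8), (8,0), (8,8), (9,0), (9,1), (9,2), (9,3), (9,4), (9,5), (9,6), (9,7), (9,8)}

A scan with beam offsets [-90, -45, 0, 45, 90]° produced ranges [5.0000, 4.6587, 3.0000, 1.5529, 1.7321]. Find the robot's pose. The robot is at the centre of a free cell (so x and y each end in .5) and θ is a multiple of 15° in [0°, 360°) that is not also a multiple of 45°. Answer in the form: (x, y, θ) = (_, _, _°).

Candidates: 52 free-cell centres × 16 headings = 832 poses. Raycast each; keep the one whose scan matches to 4 dp.
  (6.5, 4.5, 120°): beam 1 = 2.8868 ≠ 5.0000 ✗
  (1.5, 6.5, 15°): beam 1 = 1.5529 ≠ 5.0000 ✗
  (7.5, 7.5, 345°): beam 1 = 0.5176 ≠ 5.0000 ✗
  (2.5, 2.5, 345°): beam 1 = 1.5529 ≠ 5.0000 ✗
  …
  (5.5, 2.5, 210°): r_1=5.0000, r_2=4.6587, r_3=3.0000, r_4=1.5529, r_5=1.7321 — all match ✓
Unique over the lattice → pose = (5.5, 2.5, 210°).

(x, y, θ) = (5.5, 2.5, 210°)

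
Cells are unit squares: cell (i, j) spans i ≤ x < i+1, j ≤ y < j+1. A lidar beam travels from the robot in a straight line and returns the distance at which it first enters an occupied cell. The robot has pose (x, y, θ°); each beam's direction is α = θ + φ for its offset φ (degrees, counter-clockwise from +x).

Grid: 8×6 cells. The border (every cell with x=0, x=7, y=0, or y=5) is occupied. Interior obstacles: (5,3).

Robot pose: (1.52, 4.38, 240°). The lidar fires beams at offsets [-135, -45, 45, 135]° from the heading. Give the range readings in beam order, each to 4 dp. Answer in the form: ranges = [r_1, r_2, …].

beam 1: φ=-135°, α=105°
  cosα=-0.2588 sinα=0.9659 | (1,4) | tMaxX 2.0091 tMaxY 0.6419 | tΔX 3.8637 tΔY 1.0353
    t=0.6419 [y] (1,5) — stop
  → r_1 = 0.6419
beam 2: φ=-45°, α=195°
  cosα=-0.9659 sinα=-0.2588 | (1,4) | tMaxX 0.5383 tMaxY 1.4682 | tΔX 1.0353 tΔY 3.8637
    t=0.5383 [x] (0,4) — stop
  → r_2 = 0.5383
beam 3: φ=45°, α=285°
  cosα=0.2588 sinα=-0.9659 | (1,4) | tMaxX 1.8546 tMaxY 0.3934 | tΔX 3.8637 tΔY 1.0353
    t=0.3934 [y] (1,3)
    t=1.4287 [y] (1,2)
    t=1.8546 [x] (2,2)
    t=2.4640 [y] (2,1)
    t=3.4992 [y] (2,0) — stop
  → r_3 = 3.4992
beam 4: φ=135°, α=15°
  cosα=0.9659 sinα=0.2588 | (1,4) | tMaxX 0.4969 tMaxY 2.3955 | tΔX 1.0353 tΔY 3.8637
    t=0.4969 [x] (2,4)
    t=1.5322 [x] (3,4)
    t=2.3955 [y] (3,5) — stop
  → r_4 = 2.3955

ranges = [0.6419, 0.5383, 3.4992, 2.3955]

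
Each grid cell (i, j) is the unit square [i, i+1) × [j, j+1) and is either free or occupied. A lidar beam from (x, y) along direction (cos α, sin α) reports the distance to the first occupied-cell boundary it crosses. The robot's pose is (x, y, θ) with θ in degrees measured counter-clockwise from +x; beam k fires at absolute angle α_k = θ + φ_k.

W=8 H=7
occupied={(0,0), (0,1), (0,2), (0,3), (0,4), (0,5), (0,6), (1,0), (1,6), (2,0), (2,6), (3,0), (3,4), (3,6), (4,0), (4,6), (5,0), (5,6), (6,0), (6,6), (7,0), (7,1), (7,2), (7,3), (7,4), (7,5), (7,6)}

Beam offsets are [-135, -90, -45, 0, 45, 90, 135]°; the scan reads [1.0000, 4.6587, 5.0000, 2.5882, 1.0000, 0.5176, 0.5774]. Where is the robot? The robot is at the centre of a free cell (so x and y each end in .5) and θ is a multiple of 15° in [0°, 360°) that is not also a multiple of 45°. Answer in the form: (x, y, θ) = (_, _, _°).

(x, y, θ) = (4.5, 5.5, 345°)

Enumerate (i+0.5, j+0.5, θ) over the 29 free cells and 16 admissible headings. For each, cast all 7 beams and compare to the given ranges.
  (5.5, 4.5, 120°): beam 1 = 1.5529 ≠ 1.0000 ✗
  (5.5, 4.5, 105°): beam 1 = 1.7321 ≠ 1.0000 ✗
  (4.5, 1.5, 210°): beam 1 = 4.6587 ≠ 1.0000 ✗
  (1.5, 4.5, 120°): beam 1 = 1.5529 ≠ 1.0000 ✗
  (5.5, 5.5, 15°): beam 1 = 5.1962 ≠ 1.0000 ✗
  …
  (4.5, 5.5, 345°): r_1=1.0000, r_2=4.6587, r_3=5.0000, r_4=2.5882, r_5=1.0000, r_6=0.5176, r_7=0.5774 — all match ✓
Only this pose fits every beam.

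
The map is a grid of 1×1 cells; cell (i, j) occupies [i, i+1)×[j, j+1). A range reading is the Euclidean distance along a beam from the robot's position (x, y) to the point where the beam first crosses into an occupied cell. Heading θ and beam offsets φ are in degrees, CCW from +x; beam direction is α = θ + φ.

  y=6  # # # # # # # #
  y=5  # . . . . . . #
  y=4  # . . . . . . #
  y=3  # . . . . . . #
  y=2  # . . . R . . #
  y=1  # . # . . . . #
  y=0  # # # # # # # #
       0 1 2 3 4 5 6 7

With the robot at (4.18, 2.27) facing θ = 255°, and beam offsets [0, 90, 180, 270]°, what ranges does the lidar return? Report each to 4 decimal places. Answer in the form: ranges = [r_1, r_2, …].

beam 1: φ=0°, α=255°
  cosα=-0.2588 sinα=-0.9659 | (4,2) | tMaxX 0.6955 tMaxY 0.2795 | tΔX 3.8637 tΔY 1.0353
    t=0.2795 [y] (4,1)
    t=0.6955 [x] (3,1)
    t=1.3148 [y] (3,0) — stop
  → r_1 = 1.3148
beam 2: φ=90°, α=345°
  cosα=0.9659 sinα=-0.2588 | (4,2) | tMaxX 0.8489 tMaxY 1.0432 | tΔX 1.0353 tΔY 3.8637
    t=0.8489 [x] (5,2)
    t=1.0432 [y] (5,1)
    t=1.8842 [x] (6,1)
    t=2.9195 [x] (7,1) — stop
  → r_2 = 2.9195
beam 3: φ=180°, α=75°
  cosα=0.2588 sinα=0.9659 | (4,2) | tMaxX 3.1682 tMaxY 0.7558 | tΔX 3.8637 tΔY 1.0353
    t=0.7558 [y] (4,3)
    t=1.7910 [y] (4,4)
    t=2.8263 [y] (4,5)
    t=3.1682 [x] (5,5)
    t=3.8616 [y] (5,6) — stop
  → r_3 = 3.8616
beam 4: φ=270°, α=165°
  cosα=-0.9659 sinα=0.2588 | (4,2) | tMaxX 0.1863 tMaxY 2.8205 | tΔX 1.0353 tΔY 3.8637
    t=0.1863 [x] (3,2)
    t=1.2216 [x] (2,2)
    t=2.2569 [x] (1,2)
    t=2.8205 [y] (1,3)
    t=3.2922 [x] (0,3) — stop
  → r_4 = 3.2922

ranges = [1.3148, 2.9195, 3.8616, 3.2922]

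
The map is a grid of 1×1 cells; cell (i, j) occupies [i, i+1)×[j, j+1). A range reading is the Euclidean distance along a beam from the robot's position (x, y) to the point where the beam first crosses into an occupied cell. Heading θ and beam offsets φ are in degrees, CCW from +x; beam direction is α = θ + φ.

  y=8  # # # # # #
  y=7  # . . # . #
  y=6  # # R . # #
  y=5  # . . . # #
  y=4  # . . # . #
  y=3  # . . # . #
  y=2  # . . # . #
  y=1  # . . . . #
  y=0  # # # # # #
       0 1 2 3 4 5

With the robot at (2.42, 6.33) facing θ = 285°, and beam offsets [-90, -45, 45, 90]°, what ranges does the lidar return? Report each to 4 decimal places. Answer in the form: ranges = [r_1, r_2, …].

ranges = [0.4348, 2.8400, 1.8244, 1.6357]

beam 1: φ=-90°, α=195°
  direction (-0.9659, -0.2588); cell (2,6); t to first gridline: x 0.4348, y 1.2750 (then +1.0353 / +3.8637)
    (1,6) via x @ 0.4348  # hit
  → r_1 = 0.4348
beam 2: φ=-45°, α=240°
  direction (-0.5000, -0.8660); cell (2,6); t to first gridline: x 0.8400, y 0.3811 (then +2.0000 / +1.1547)
    (2,5) via y @ 0.3811
    (1,5) via x @ 0.8400
    (1,4) via y @ 1.5358
    (1,3) via y @ 2.6905
    (0,3) via x @ 2.8400  # hit
  → r_2 = 2.8400
beam 3: φ=45°, α=330°
  direction (0.8660, -0.5000); cell (2,6); t to first gridline: x 0.6697, y 0.6600 (then +1.1547 / +2.0000)
    (2,5) via y @ 0.6600
    (3,5) via x @ 0.6697
    (4,5) via x @ 1.8244  # hit
  → r_3 = 1.8244
beam 4: φ=90°, α=15°
  direction (0.9659, 0.2588); cell (2,6); t to first gridline: x 0.6005, y 2.5887 (then +1.0353 / +3.8637)
    (3,6) via x @ 0.6005
    (4,6) via x @ 1.6357  # hit
  → r_4 = 1.6357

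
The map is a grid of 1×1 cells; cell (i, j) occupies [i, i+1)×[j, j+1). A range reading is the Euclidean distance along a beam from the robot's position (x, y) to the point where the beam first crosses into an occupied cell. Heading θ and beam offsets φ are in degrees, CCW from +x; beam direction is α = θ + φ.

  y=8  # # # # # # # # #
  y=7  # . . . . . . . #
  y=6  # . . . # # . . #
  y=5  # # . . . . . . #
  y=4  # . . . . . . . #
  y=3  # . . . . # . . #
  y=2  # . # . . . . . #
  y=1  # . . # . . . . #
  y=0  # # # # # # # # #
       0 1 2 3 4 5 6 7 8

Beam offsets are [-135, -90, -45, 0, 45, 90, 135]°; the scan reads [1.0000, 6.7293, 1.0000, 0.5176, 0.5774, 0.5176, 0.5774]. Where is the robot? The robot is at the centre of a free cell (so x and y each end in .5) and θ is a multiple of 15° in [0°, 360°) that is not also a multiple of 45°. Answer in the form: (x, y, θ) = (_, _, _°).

(x, y, θ) = (1.5, 1.5, 165°)

The pose lattice has 43·16 = 688 candidates. Test each by forward raycasting.
  (6.5, 5.5, 165°): beam 1 = 1.7321 ≠ 1.0000 ✗
  (1.5, 3.5, 255°): beam 2 = 0.5176 ≠ 6.7293 ✗
  (6.5, 3.5, 30°): beam 1 = 2.5882 ≠ 1.0000 ✗
  (5.5, 2.5, 285°): beam 1 = 5.0000 ≠ 1.0000 ✗
  …
  (1.5, 1.5, 165°): r_1=1.0000, r_2=6.7293, r_3=1.0000, r_4=0.5176, r_5=0.5774, r_6=0.5176, r_7=0.5774 — all match ✓
No second candidate reproduces the full scan.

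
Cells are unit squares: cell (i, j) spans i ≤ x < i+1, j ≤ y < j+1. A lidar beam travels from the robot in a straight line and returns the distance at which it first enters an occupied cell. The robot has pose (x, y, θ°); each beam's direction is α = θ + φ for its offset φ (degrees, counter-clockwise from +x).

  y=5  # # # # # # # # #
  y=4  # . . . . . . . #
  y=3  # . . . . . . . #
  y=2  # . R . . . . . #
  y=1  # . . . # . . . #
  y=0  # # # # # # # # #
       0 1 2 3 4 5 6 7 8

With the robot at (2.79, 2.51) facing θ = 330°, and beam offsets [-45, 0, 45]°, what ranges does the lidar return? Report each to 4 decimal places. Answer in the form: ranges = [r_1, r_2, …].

ranges = [1.5633, 1.3972, 5.3938]

beam 1: φ=-45°, α=285°
  direction (0.2588, -0.9659); cell (2,2); t to first gridline: x 0.8114, y 0.5280 (then +3.8637 / +1.0353)
    (2,1) via y @ 0.5280
    (3,1) via x @ 0.8114
    (3,0) via y @ 1.5633  # hit
  → r_1 = 1.5633
beam 2: φ=0°, α=330°
  direction (0.8660, -0.5000); cell (2,2); t to first gridline: x 0.2425, y 1.0200 (then +1.1547 / +2.0000)
    (3,2) via x @ 0.2425
    (3,1) via y @ 1.0200
    (4,1) via x @ 1.3972  # hit
  → r_2 = 1.3972
beam 3: φ=45°, α=15°
  direction (0.9659, 0.2588); cell (2,2); t to first gridline: x 0.2174, y 1.8932 (then +1.0353 / +3.8637)
    (3,2) via x @ 0.2174
    (4,2) via x @ 1.2527
    (4,3) via y @ 1.8932
    (5,3) via x @ 2.2880
    (6,3) via x @ 3.3232
    (7,3) via x @ 4.3585
    (8,3) via x @ 5.3938  # hit
  → r_3 = 5.3938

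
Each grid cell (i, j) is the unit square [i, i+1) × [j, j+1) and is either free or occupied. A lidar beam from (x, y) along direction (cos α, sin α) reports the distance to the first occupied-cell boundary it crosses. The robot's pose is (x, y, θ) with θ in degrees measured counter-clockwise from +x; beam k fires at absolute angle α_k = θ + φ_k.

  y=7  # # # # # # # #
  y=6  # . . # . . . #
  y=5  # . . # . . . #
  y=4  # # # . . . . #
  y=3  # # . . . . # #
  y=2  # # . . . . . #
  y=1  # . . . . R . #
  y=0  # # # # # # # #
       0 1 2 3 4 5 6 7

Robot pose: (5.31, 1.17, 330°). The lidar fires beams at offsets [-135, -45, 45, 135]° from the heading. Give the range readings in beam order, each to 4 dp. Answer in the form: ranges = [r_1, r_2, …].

ranges = [0.6568, 0.1760, 1.7496, 5.0615]

beam 1: φ=-135°, α=195°
  direction (-0.9659, -0.2588); cell (5,1); t to first gridline: x 0.3209, y 0.6568 (then +1.0353 / +3.8637)
    (4,1) via x @ 0.3209
    (4,0) via y @ 0.6568  # hit
  → r_1 = 0.6568
beam 2: φ=-45°, α=285°
  direction (0.2588, -0.9659); cell (5,1); t to first gridline: x 2.6660, y 0.1760 (then +3.8637 / +1.0353)
    (5,0) via y @ 0.1760  # hit
  → r_2 = 0.1760
beam 3: φ=45°, α=15°
  direction (0.9659, 0.2588); cell (5,1); t to first gridline: x 0.7143, y 3.2069 (then +1.0353 / +3.8637)
    (6,1) via x @ 0.7143
    (7,1) via x @ 1.7496  # hit
  → r_3 = 1.7496
beam 4: φ=135°, α=105°
  direction (-0.2588, 0.9659); cell (5,1); t to first gridline: x 1.1977, y 0.8593 (then +3.8637 / +1.0353)
    (5,2) via y @ 0.8593
    (4,2) via x @ 1.1977
    (4,3) via y @ 1.8946
    (4,4) via y @ 2.9298
    (4,5) via y @ 3.9651
    (4,6) via y @ 5.0004
    (3,6) via x @ 5.0615  # hit
  → r_4 = 5.0615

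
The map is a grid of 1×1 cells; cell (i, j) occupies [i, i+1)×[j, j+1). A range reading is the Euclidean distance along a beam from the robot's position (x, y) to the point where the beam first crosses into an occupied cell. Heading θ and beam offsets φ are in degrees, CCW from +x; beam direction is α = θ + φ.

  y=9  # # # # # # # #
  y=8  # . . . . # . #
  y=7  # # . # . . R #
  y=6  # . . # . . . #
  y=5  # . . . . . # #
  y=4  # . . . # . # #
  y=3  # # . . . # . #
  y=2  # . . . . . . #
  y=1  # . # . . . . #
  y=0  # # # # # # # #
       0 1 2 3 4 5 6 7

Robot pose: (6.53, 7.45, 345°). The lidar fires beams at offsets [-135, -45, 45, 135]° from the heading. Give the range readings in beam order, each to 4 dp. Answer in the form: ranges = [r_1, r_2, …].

ranges = [6.3855, 0.9400, 0.5427, 1.0600]

beam 1: φ=-135°, α=210°
  d=(-0.8660,-0.5000)  start (6,7)  tX=0.6120 tY=0.9000  stride 1/|dx|=1.1547 1/|dy|=2.0000
    cross x-line → (5,7), t=0.6120
    cross y-line → (5,6), t=0.9000
    cross x-line → (4,6), t=1.7667
    cross y-line → (4,5), t=2.9000
    cross x-line → (3,5), t=2.9214
    cross x-line → (2,5), t=4.0761
    cross y-line → (2,4), t=4.9000
    cross x-line → (1,4), t=5.2308
    cross x-line → (0,4), t=6.3855 (wall)
  → r_1 = 6.3855
beam 2: φ=-45°, α=300°
  d=(0.5000,-0.8660)  start (6,7)  tX=0.9400 tY=0.5196  stride 1/|dx|=2.0000 1/|dy|=1.1547
    cross y-line → (6,6), t=0.5196
    cross x-line → (7,6), t=0.9400 (wall)
  → r_2 = 0.9400
beam 3: φ=45°, α=30°
  d=(0.8660,0.5000)  start (6,7)  tX=0.5427 tY=1.1000  stride 1/|dx|=1.1547 1/|dy|=2.0000
    cross x-line → (7,7), t=0.5427 (wall)
  → r_3 = 0.5427
beam 4: φ=135°, α=120°
  d=(-0.5000,0.8660)  start (6,7)  tX=1.0600 tY=0.6351  stride 1/|dx|=2.0000 1/|dy|=1.1547
    cross y-line → (6,8), t=0.6351
    cross x-line → (5,8), t=1.0600 (wall)
  → r_4 = 1.0600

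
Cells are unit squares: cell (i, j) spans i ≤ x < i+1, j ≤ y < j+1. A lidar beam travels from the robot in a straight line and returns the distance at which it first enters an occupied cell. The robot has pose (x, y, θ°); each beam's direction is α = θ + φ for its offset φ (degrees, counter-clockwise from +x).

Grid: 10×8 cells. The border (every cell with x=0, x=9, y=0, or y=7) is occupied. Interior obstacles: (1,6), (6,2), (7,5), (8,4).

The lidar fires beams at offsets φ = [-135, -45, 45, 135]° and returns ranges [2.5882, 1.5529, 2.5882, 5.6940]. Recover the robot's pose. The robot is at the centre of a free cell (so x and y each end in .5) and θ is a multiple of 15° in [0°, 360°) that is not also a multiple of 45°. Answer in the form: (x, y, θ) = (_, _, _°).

(x, y, θ) = (2.5, 3.5, 240°)

The pose lattice has 44·16 = 704 candidates. Test each by forward raycasting.
  (3.5, 1.5, 165°): beam 1 = 2.8868 ≠ 2.5882 ✗
  (1.5, 2.5, 165°): beam 1 = 6.3509 ≠ 2.5882 ✗
  (8.5, 3.5, 195°): beam 1 = 0.5774 ≠ 2.5882 ✗
  (3.5, 5.5, 345°): beam 1 = 2.8868 ≠ 2.5882 ✗
  (1.5, 5.5, 30°): beam 1 = 1.9319 ≠ 2.5882 ✗
  …
  (2.5, 3.5, 240°): r_1=2.5882, r_2=1.5529, r_3=2.5882, r_4=5.6940 — all match ✓
No second candidate reproduces the full scan.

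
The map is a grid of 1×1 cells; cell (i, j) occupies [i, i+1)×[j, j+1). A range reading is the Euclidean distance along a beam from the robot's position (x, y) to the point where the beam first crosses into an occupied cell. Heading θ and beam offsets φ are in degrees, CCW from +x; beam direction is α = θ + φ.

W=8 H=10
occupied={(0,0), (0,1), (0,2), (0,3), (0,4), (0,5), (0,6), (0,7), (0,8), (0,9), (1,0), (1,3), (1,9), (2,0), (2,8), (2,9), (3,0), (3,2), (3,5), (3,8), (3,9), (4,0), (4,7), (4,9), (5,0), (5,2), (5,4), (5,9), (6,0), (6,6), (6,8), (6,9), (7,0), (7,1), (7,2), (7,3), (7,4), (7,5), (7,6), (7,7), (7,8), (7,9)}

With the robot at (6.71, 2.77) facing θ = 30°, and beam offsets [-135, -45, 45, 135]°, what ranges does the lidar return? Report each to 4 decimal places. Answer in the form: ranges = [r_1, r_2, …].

beam 1: φ=-135°, α=255°
  dir = (cos 255°, sin 255°) = (-0.2588, -0.9659); from cell (6,2)
  next x-line at t=2.7432, next y-line at t=0.7972; Δt_x=3.8637, Δt_y=1.0353
    y: enter (6,1) at t=0.7972
    y: enter (6,0) at t=1.8324 ← occupied
  → r_1 = 1.8324
beam 2: φ=-45°, α=345°
  dir = (cos 345°, sin 345°) = (0.9659, -0.2588); from cell (6,2)
  next x-line at t=0.3002, next y-line at t=2.9751; Δt_x=1.0353, Δt_y=3.8637
    x: enter (7,2) at t=0.3002 ← occupied
  → r_2 = 0.3002
beam 3: φ=45°, α=75°
  dir = (cos 75°, sin 75°) = (0.2588, 0.9659); from cell (6,2)
  next x-line at t=1.1205, next y-line at t=0.2381; Δt_x=3.8637, Δt_y=1.0353
    y: enter (6,3) at t=0.2381
    x: enter (7,3) at t=1.1205 ← occupied
  → r_3 = 1.1205
beam 4: φ=135°, α=165°
  dir = (cos 165°, sin 165°) = (-0.9659, 0.2588); from cell (6,2)
  next x-line at t=0.7350, next y-line at t=0.8887; Δt_x=1.0353, Δt_y=3.8637
    x: enter (5,2) at t=0.7350 ← occupied
  → r_4 = 0.7350

ranges = [1.8324, 0.3002, 1.1205, 0.7350]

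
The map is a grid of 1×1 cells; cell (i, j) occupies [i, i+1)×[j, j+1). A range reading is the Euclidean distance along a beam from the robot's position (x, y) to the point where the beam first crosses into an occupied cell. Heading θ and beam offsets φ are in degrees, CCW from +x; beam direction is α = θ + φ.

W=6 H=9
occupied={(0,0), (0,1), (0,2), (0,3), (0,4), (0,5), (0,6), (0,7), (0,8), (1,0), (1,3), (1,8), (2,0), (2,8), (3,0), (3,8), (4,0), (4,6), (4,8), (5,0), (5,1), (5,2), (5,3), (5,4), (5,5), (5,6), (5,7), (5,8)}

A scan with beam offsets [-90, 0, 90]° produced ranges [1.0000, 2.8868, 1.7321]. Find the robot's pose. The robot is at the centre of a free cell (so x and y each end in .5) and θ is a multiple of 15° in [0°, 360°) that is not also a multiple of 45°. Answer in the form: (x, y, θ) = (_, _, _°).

(x, y, θ) = (4.5, 2.5, 150°)

The pose lattice has 26·16 = 416 candidates. Test each by forward raycasting.
  (1.5, 2.5, 210°): beam 1 = 0.5774 ≠ 1.0000 ✗
  (1.5, 1.5, 150°): beam 1 = 5.1962 ≠ 1.0000 ✗
  (4.5, 3.5, 150°): beam 2 = 4.0415 ≠ 2.8868 ✗
  (1.5, 5.5, 15°): beam 1 = 1.5529 ≠ 1.0000 ✗
  …
  (4.5, 2.5, 150°): r_1=1.0000, r_2=2.8868, r_3=1.7321 — all match ✓
Unique over the lattice → pose = (4.5, 2.5, 150°).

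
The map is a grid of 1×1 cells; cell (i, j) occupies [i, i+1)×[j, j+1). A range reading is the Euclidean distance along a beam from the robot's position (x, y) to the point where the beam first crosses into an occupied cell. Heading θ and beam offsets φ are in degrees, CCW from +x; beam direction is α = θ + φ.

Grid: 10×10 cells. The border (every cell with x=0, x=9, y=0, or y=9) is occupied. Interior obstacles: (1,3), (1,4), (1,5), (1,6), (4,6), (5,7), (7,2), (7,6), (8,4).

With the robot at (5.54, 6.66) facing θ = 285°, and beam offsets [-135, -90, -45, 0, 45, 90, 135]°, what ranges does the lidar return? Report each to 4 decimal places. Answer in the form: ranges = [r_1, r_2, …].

beam 1: φ=-135°, α=150°
  cosα=-0.8660 sinα=0.5000 | (5,6) | tMaxX 0.6235 tMaxY 0.6800 | tΔX 1.1547 tΔY 2.0000
    t=0.6235 [x] (4,6) — stop
  → r_1 = 0.6235
beam 2: φ=-90°, α=195°
  cosα=-0.9659 sinα=-0.2588 | (5,6) | tMaxX 0.5590 tMaxY 2.5500 | tΔX 1.0353 tΔY 3.8637
    t=0.5590 [x] (4,6) — stop
  → r_2 = 0.5590
beam 3: φ=-45°, α=240°
  cosα=-0.5000 sinα=-0.8660 | (5,6) | tMaxX 1.0800 tMaxY 0.7621 | tΔX 2.0000 tΔY 1.1547
    t=0.7621 [y] (5,5)
    t=1.0800 [x] (4,5)
    t=1.9168 [y] (4,4)
    t=3.0715 [y] (4,3)
    t=3.0800 [x] (3,3)
    t=4.2262 [y] (3,2)
    t=5.0800 [x] (2,2)
    t=5.3809 [y] (2,1)
    t=6.5356 [y] (2,0) — stop
  → r_3 = 6.5356
beam 4: φ=0°, α=285°
  cosα=0.2588 sinα=-0.9659 | (5,6) | tMaxX 1.7773 tMaxY 0.6833 | tΔX 3.8637 tΔY 1.0353
    t=0.6833 [y] (5,5)
    t=1.7186 [y] (5,4)
    t=1.7773 [x] (6,4)
    t=2.7538 [y] (6,3)
    t=3.7891 [y] (6,2)
    t=4.8244 [y] (6,1)
    t=5.6410 [x] (7,1)
    t=5.8597 [y] (7,0) — stop
  → r_4 = 5.8597
beam 5: φ=45°, α=330°
  cosα=0.8660 sinα=-0.5000 | (5,6) | tMaxX 0.5312 tMaxY 1.3200 | tΔX 1.1547 tΔY 2.0000
    t=0.5312 [x] (6,6)
    t=1.3200 [y] (6,5)
    t=1.6859 [x] (7,5)
    t=2.8406 [x] (8,5)
    t=3.3200 [y] (8,4) — stop
  → r_5 = 3.3200
beam 6: φ=90°, α=15°
  cosα=0.9659 sinα=0.2588 | (5,6) | tMaxX 0.4762 tMaxY 1.3137 | tΔX 1.0353 tΔY 3.8637
    t=0.4762 [x] (6,6)
    t=1.3137 [y] (6,7)
    t=1.5115 [x] (7,7)
    t=2.5468 [x] (8,7)
    t=3.5821 [x] (9,7) — stop
  → r_6 = 3.5821
beam 7: φ=135°, α=60°
  cosα=0.5000 sinα=0.8660 | (5,6) | tMaxX 0.9200 tMaxY 0.3926 | tΔX 2.0000 tΔY 1.1547
    t=0.3926 [y] (5,7) — stop
  → r_7 = 0.3926

ranges = [0.6235, 0.5590, 6.5356, 5.8597, 3.3200, 3.5821, 0.3926]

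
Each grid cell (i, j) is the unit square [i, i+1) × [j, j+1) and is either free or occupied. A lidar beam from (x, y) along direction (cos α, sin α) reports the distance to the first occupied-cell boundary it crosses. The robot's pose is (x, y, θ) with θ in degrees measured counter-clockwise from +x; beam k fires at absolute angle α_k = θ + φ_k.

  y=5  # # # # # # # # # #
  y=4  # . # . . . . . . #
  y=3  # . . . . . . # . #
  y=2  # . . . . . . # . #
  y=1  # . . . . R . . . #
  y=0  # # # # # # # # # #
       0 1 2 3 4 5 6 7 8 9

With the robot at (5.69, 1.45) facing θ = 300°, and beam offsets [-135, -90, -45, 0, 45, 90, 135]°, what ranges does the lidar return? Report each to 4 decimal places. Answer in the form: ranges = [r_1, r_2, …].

beam 1: φ=-135°, α=165°
  direction (-0.9659, 0.2588); cell (5,1); t to first gridline: x 0.7143, y 2.1250 (then +1.0353 / +3.8637)
    (4,1) via x @ 0.7143
    (3,1) via x @ 1.7496
    (3,2) via y @ 2.1250
    (2,2) via x @ 2.7849
    (1,2) via x @ 3.8202
    (0,2) via x @ 4.8554  # hit
  → r_1 = 4.8554
beam 2: φ=-90°, α=210°
  direction (-0.8660, -0.5000); cell (5,1); t to first gridline: x 0.7967, y 0.9000 (then +1.1547 / +2.0000)
    (4,1) via x @ 0.7967
    (4,0) via y @ 0.9000  # hit
  → r_2 = 0.9000
beam 3: φ=-45°, α=255°
  direction (-0.2588, -0.9659); cell (5,1); t to first gridline: x 2.6660, y 0.4659 (then +3.8637 / +1.0353)
    (5,0) via y @ 0.4659  # hit
  → r_3 = 0.4659
beam 4: φ=0°, α=300°
  direction (0.5000, -0.8660); cell (5,1); t to first gridline: x 0.6200, y 0.5196 (then +2.0000 / +1.1547)
    (5,0) via y @ 0.5196  # hit
  → r_4 = 0.5196
beam 5: φ=45°, α=345°
  direction (0.9659, -0.2588); cell (5,1); t to first gridline: x 0.3209, y 1.7387 (then +1.0353 / +3.8637)
    (6,1) via x @ 0.3209
    (7,1) via x @ 1.3562
    (7,0) via y @ 1.7387  # hit
  → r_5 = 1.7387
beam 6: φ=90°, α=30°
  direction (0.8660, 0.5000); cell (5,1); t to first gridline: x 0.3580, y 1.1000 (then +1.1547 / +2.0000)
    (6,1) via x @ 0.3580
    (6,2) via y @ 1.1000
    (7,2) via x @ 1.5127  # hit
  → r_6 = 1.5127
beam 7: φ=135°, α=75°
  direction (0.2588, 0.9659); cell (5,1); t to first gridline: x 1.1977, y 0.5694 (then +3.8637 / +1.0353)
    (5,2) via y @ 0.5694
    (6,2) via x @ 1.1977
    (6,3) via y @ 1.6047
    (6,4) via y @ 2.6400
    (6,5) via y @ 3.6752  # hit
  → r_7 = 3.6752

ranges = [4.8554, 0.9000, 0.4659, 0.5196, 1.7387, 1.5127, 3.6752]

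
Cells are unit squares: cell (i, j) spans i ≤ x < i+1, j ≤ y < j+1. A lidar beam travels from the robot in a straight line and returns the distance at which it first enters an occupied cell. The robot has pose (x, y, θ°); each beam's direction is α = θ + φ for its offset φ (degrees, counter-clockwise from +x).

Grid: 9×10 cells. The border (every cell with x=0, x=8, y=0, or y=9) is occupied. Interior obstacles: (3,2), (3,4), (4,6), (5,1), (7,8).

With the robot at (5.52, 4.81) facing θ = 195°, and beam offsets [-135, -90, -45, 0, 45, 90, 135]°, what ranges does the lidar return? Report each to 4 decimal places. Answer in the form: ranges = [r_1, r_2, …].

ranges = [3.6835, 2.0091, 5.2192, 1.5736, 3.0400, 3.9444, 2.8637]

beam 1: φ=-135°, α=60°
  direction (0.5000, 0.8660); cell (5,4); t to first gridline: x 0.9600, y 0.2194 (then +2.0000 / +1.1547)
    (5,5) via y @ 0.2194
    (6,5) via x @ 0.9600
    (6,6) via y @ 1.3741
    (6,7) via y @ 2.5288
    (7,7) via x @ 2.9600
    (7,8) via y @ 3.6835  # hit
  → r_1 = 3.6835
beam 2: φ=-90°, α=105°
  direction (-0.2588, 0.9659); cell (5,4); t to first gridline: x 2.0091, y 0.1967 (then +3.8637 / +1.0353)
    (5,5) via y @ 0.1967
    (5,6) via y @ 1.2320
    (4,6) via x @ 2.0091  # hit
  → r_2 = 2.0091
beam 3: φ=-45°, α=150°
  direction (-0.8660, 0.5000); cell (5,4); t to first gridline: x 0.6004, y 0.3800 (then +1.1547 / +2.0000)
    (5,5) via y @ 0.3800
    (4,5) via x @ 0.6004
    (3,5) via x @ 1.7551
    (3,6) via y @ 2.3800
    (2,6) via x @ 2.9098
    (1,6) via x @ 4.0645
    (1,7) via y @ 4.3800
    (0,7) via x @ 5.2192  # hit
  → r_3 = 5.2192
beam 4: φ=0°, α=195°
  direction (-0.9659, -0.2588); cell (5,4); t to first gridline: x 0.5383, y 3.1296 (then +1.0353 / +3.8637)
    (4,4) via x @ 0.5383
    (3,4) via x @ 1.5736  # hit
  → r_4 = 1.5736
beam 5: φ=45°, α=240°
  direction (-0.5000, -0.8660); cell (5,4); t to first gridline: x 1.0400, y 0.9353 (then +2.0000 / +1.1547)
    (5,3) via y @ 0.9353
    (4,3) via x @ 1.0400
    (4,2) via y @ 2.0900
    (3,2) via x @ 3.0400  # hit
  → r_5 = 3.0400
beam 6: φ=90°, α=285°
  direction (0.2588, -0.9659); cell (5,4); t to first gridline: x 1.8546, y 0.8386 (then +3.8637 / +1.0353)
    (5,3) via y @ 0.8386
    (6,3) via x @ 1.8546
    (6,2) via y @ 1.8738
    (6,1) via y @ 2.9091
    (6,0) via y @ 3.9444  # hit
  → r_6 = 3.9444
beam 7: φ=135°, α=330°
  direction (0.8660, -0.5000); cell (5,4); t to first gridline: x 0.5543, y 1.6200 (then +1.1547 / +2.0000)
    (6,4) via x @ 0.5543
    (6,3) via y @ 1.6200
    (7,3) via x @ 1.7090
    (8,3) via x @ 2.8637  # hit
  → r_7 = 2.8637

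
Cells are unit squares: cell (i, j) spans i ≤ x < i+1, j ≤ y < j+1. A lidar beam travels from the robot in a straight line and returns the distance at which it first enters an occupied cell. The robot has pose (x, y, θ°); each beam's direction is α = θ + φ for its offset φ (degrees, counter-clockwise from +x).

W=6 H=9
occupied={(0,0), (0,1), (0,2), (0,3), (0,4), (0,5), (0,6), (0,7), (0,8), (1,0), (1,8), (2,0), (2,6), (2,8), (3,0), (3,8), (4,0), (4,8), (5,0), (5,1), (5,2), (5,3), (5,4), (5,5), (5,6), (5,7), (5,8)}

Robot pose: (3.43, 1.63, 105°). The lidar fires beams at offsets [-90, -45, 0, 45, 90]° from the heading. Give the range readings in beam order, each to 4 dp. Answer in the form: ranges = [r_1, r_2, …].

ranges = [1.6254, 3.1400, 4.5242, 2.8059, 2.4341]

beam 1: φ=-90°, α=15°
  d=(0.9659,0.2588)  start (3,1)  tX=0.5901 tY=1.4296  stride 1/|dx|=1.0353 1/|dy|=3.8637
    cross x-line → (4,1), t=0.5901
    cross y-line → (4,2), t=1.4296
    cross x-line → (5,2), t=1.6254 (wall)
  → r_1 = 1.6254
beam 2: φ=-45°, α=60°
  d=(0.5000,0.8660)  start (3,1)  tX=1.1400 tY=0.4272  stride 1/|dx|=2.0000 1/|dy|=1.1547
    cross y-line → (3,2), t=0.4272
    cross x-line → (4,2), t=1.1400
    cross y-line → (4,3), t=1.5819
    cross y-line → (4,4), t=2.7366
    cross x-line → (5,4), t=3.1400 (wall)
  → r_2 = 3.1400
beam 3: φ=0°, α=105°
  d=(-0.2588,0.9659)  start (3,1)  tX=1.6614 tY=0.3831  stride 1/|dx|=3.8637 1/|dy|=1.0353
    cross y-line → (3,2), t=0.3831
    cross y-line → (3,3), t=1.4183
    cross x-line → (2,3), t=1.6614
    cross y-line → (2,4), t=2.4536
    cross y-line → (2,5), t=3.4889
    cross y-line → (2,6), t=4.5242 (wall)
  → r_3 = 4.5242
beam 4: φ=45°, α=150°
  d=(-0.8660,0.5000)  start (3,1)  tX=0.4965 tY=0.7400  stride 1/|dx|=1.1547 1/|dy|=2.0000
    cross x-line → (2,1), t=0.4965
    cross y-line → (2,2), t=0.7400
    cross x-line → (1,2), t=1.6512
    cross y-line → (1,3), t=2.7400
    cross x-line → (0,3), t=2.8059 (wall)
  → r_4 = 2.8059
beam 5: φ=90°, α=195°
  d=(-0.9659,-0.2588)  start (3,1)  tX=0.4452 tY=2.4341  stride 1/|dx|=1.0353 1/|dy|=3.8637
    cross x-line → (2,1), t=0.4452
    cross x-line → (1,1), t=1.4804
    cross y-line → (1,0), t=2.4341 (wall)
  → r_5 = 2.4341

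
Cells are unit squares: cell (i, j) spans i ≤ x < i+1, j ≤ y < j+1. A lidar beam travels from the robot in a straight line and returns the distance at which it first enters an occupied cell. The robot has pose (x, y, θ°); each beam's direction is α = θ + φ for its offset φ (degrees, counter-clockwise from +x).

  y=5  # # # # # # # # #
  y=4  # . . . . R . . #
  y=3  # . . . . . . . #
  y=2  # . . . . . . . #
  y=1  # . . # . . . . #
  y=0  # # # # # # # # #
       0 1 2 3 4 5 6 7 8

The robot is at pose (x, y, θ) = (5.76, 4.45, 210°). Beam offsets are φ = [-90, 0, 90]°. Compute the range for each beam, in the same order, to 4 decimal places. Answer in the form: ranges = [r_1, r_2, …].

ranges = [0.6351, 5.4964, 3.9837]

beam 1: φ=-90°, α=120°
  d=(-0.5000,0.8660)  start (5,4)  tX=1.5200 tY=0.6351  stride 1/|dx|=2.0000 1/|dy|=1.1547
    cross y-line → (5,5), t=0.6351 (wall)
  → r_1 = 0.6351
beam 2: φ=0°, α=210°
  d=(-0.8660,-0.5000)  start (5,4)  tX=0.8776 tY=0.9000  stride 1/|dx|=1.1547 1/|dy|=2.0000
    cross x-line → (4,4), t=0.8776
    cross y-line → (4,3), t=0.9000
    cross x-line → (3,3), t=2.0323
    cross y-line → (3,2), t=2.9000
    cross x-line → (2,2), t=3.1870
    cross x-line → (1,2), t=4.3417
    cross y-line → (1,1), t=4.9000
    cross x-line → (0,1), t=5.4964 (wall)
  → r_2 = 5.4964
beam 3: φ=90°, α=300°
  d=(0.5000,-0.8660)  start (5,4)  tX=0.4800 tY=0.5196  stride 1/|dx|=2.0000 1/|dy|=1.1547
    cross x-line → (6,4), t=0.4800
    cross y-line → (6,3), t=0.5196
    cross y-line → (6,2), t=1.6743
    cross x-line → (7,2), t=2.4800
    cross y-line → (7,1), t=2.8290
    cross y-line → (7,0), t=3.9837 (wall)
  → r_3 = 3.9837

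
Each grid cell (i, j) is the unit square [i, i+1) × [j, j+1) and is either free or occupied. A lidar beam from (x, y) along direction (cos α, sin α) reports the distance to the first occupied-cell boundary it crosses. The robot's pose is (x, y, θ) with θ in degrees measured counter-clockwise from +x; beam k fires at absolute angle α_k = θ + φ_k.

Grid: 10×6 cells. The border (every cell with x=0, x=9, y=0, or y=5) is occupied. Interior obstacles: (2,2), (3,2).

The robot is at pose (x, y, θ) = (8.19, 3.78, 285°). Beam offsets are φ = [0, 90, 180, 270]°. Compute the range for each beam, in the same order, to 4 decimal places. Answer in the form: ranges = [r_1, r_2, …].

ranges = [2.8781, 0.8386, 1.2630, 4.3378]

beam 1: φ=0°, α=285°
  cosα=0.2588 sinα=-0.9659 | (8,3) | tMaxX 3.1296 tMaxY 0.8075 | tΔX 3.8637 tΔY 1.0353
    t=0.8075 [y] (8,2)
    t=1.8428 [y] (8,1)
    t=2.8781 [y] (8,0) — stop
  → r_1 = 2.8781
beam 2: φ=90°, α=15°
  cosα=0.9659 sinα=0.2588 | (8,3) | tMaxX 0.8386 tMaxY 0.8500 | tΔX 1.0353 tΔY 3.8637
    t=0.8386 [x] (9,3) — stop
  → r_2 = 0.8386
beam 3: φ=180°, α=105°
  cosα=-0.2588 sinα=0.9659 | (8,3) | tMaxX 0.7341 tMaxY 0.2278 | tΔX 3.8637 tΔY 1.0353
    t=0.2278 [y] (8,4)
    t=0.7341 [x] (7,4)
    t=1.2630 [y] (7,5) — stop
  → r_3 = 1.2630
beam 4: φ=270°, α=195°
  cosα=-0.9659 sinα=-0.2588 | (8,3) | tMaxX 0.1967 tMaxY 3.0137 | tΔX 1.0353 tΔY 3.8637
    t=0.1967 [x] (7,3)
    t=1.2320 [x] (6,3)
    t=2.2673 [x] (5,3)
    t=3.0137 [y] (5,2)
    t=3.3025 [x] (4,2)
    t=4.3378 [x] (3,2) — stop
  → r_4 = 4.3378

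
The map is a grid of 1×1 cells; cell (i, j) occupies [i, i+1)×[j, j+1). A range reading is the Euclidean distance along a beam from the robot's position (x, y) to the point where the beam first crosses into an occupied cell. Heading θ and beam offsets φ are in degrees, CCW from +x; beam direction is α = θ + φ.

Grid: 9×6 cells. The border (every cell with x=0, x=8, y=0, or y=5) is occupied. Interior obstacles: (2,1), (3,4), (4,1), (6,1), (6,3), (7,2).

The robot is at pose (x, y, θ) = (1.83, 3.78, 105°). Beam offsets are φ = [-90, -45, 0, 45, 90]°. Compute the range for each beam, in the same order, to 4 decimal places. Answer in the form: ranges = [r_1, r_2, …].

ranges = [1.2113, 1.4087, 1.2630, 0.9584, 0.8593]

beam 1: φ=-90°, α=15°
  d=(0.9659,0.2588)  start (1,3)  tX=0.1760 tY=0.8500  stride 1/|dx|=1.0353 1/|dy|=3.8637
    cross x-line → (2,3), t=0.1760
    cross y-line → (2,4), t=0.8500
    cross x-line → (3,4), t=1.2113 (wall)
  → r_1 = 1.2113
beam 2: φ=-45°, α=60°
  d=(0.5000,0.8660)  start (1,3)  tX=0.3400 tY=0.2540  stride 1/|dx|=2.0000 1/|dy|=1.1547
    cross y-line → (1,4), t=0.2540
    cross x-line → (2,4), t=0.3400
    cross y-line → (2,5), t=1.4087 (wall)
  → r_2 = 1.4087
beam 3: φ=0°, α=105°
  d=(-0.2588,0.9659)  start (1,3)  tX=3.2069 tY=0.2278  stride 1/|dx|=3.8637 1/|dy|=1.0353
    cross y-line → (1,4), t=0.2278
    cross y-line → (1,5), t=1.2630 (wall)
  → r_3 = 1.2630
beam 4: φ=45°, α=150°
  d=(-0.8660,0.5000)  start (1,3)  tX=0.9584 tY=0.4400  stride 1/|dx|=1.1547 1/|dy|=2.0000
    cross y-line → (1,4), t=0.4400
    cross x-line → (0,4), t=0.9584 (wall)
  → r_4 = 0.9584
beam 5: φ=90°, α=195°
  d=(-0.9659,-0.2588)  start (1,3)  tX=0.8593 tY=3.0137  stride 1/|dx|=1.0353 1/|dy|=3.8637
    cross x-line → (0,3), t=0.8593 (wall)
  → r_5 = 0.8593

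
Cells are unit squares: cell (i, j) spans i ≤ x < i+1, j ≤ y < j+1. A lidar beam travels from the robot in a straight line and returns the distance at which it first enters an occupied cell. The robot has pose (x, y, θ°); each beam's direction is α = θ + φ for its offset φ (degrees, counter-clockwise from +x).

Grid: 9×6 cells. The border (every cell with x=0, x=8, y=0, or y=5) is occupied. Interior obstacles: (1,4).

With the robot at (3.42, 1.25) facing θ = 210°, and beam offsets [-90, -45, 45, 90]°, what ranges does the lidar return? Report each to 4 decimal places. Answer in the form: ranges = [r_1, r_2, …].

beam 1: φ=-90°, α=120°
  dir = (cos 120°, sin 120°) = (-0.5000, 0.8660); from cell (3,1)
  next x-line at t=0.8400, next y-line at t=0.8660; Δt_x=2.0000, Δt_y=1.1547
    x: enter (2,1) at t=0.8400
    y: enter (2,2) at t=0.8660
    y: enter (2,3) at t=2.0207
    x: enter (1,3) at t=2.8400
    y: enter (1,4) at t=3.1754 ← occupied
  → r_1 = 3.1754
beam 2: φ=-45°, α=165°
  dir = (cos 165°, sin 165°) = (-0.9659, 0.2588); from cell (3,1)
  next x-line at t=0.4348, next y-line at t=2.8978; Δt_x=1.0353, Δt_y=3.8637
    x: enter (2,1) at t=0.4348
    x: enter (1,1) at t=1.4701
    x: enter (0,1) at t=2.5054 ← occupied
  → r_2 = 2.5054
beam 3: φ=45°, α=255°
  dir = (cos 255°, sin 255°) = (-0.2588, -0.9659); from cell (3,1)
  next x-line at t=1.6228, next y-line at t=0.2588; Δt_x=3.8637, Δt_y=1.0353
    y: enter (3,0) at t=0.2588 ← occupied
  → r_3 = 0.2588
beam 4: φ=90°, α=300°
  dir = (cos 300°, sin 300°) = (0.5000, -0.8660); from cell (3,1)
  next x-line at t=1.1600, next y-line at t=0.2887; Δt_x=2.0000, Δt_y=1.1547
    y: enter (3,0) at t=0.2887 ← occupied
  → r_4 = 0.2887

ranges = [3.1754, 2.5054, 0.2588, 0.2887]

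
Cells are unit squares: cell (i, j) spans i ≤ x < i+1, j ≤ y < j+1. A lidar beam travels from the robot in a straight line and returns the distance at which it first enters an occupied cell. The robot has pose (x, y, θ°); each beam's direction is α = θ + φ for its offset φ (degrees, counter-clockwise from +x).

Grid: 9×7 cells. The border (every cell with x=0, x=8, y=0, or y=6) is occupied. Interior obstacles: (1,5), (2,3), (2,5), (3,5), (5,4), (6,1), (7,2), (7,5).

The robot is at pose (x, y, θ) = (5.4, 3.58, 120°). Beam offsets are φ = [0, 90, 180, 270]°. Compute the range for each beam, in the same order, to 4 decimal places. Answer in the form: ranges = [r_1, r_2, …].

beam 1: φ=0°, α=120°
  direction (-0.5000, 0.8660); cell (5,3); t to first gridline: x 0.8000, y 0.4850 (then +2.0000 / +1.1547)
    (5,4) via y @ 0.4850  # hit
  → r_1 = 0.4850
beam 2: φ=90°, α=210°
  direction (-0.8660, -0.5000); cell (5,3); t to first gridline: x 0.4619, y 1.1600 (then +1.1547 / +2.0000)
    (4,3) via x @ 0.4619
    (4,2) via y @ 1.1600
    (3,2) via x @ 1.6166
    (2,2) via x @ 2.7713
    (2,1) via y @ 3.1600
    (1,1) via x @ 3.9260
    (0,1) via x @ 5.0807  # hit
  → r_2 = 5.0807
beam 3: φ=180°, α=300°
  direction (0.5000, -0.8660); cell (5,3); t to first gridline: x 1.2000, y 0.6697 (then +2.0000 / +1.1547)
    (5,2) via y @ 0.6697
    (6,2) via x @ 1.2000
    (6,1) via y @ 1.8244  # hit
  → r_3 = 1.8244
beam 4: φ=270°, α=30°
  direction (0.8660, 0.5000); cell (5,3); t to first gridline: x 0.6928, y 0.8400 (then +1.1547 / +2.0000)
    (6,3) via x @ 0.6928
    (6,4) via y @ 0.8400
    (7,4) via x @ 1.8475
    (7,5) via y @ 2.8400  # hit
  → r_4 = 2.8400

ranges = [0.4850, 5.0807, 1.8244, 2.8400]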